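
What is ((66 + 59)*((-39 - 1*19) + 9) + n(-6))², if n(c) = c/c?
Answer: 37503376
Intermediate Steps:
n(c) = 1
((66 + 59)*((-39 - 1*19) + 9) + n(-6))² = ((66 + 59)*((-39 - 1*19) + 9) + 1)² = (125*((-39 - 19) + 9) + 1)² = (125*(-58 + 9) + 1)² = (125*(-49) + 1)² = (-6125 + 1)² = (-6124)² = 37503376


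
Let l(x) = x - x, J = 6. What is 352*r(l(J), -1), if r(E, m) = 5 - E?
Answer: 1760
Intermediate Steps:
l(x) = 0
352*r(l(J), -1) = 352*(5 - 1*0) = 352*(5 + 0) = 352*5 = 1760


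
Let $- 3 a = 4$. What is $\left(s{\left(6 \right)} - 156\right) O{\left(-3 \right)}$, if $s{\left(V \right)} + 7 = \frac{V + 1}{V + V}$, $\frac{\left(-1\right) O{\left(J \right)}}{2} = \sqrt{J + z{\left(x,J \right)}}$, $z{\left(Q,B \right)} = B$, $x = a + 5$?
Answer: $\frac{1949 i \sqrt{6}}{6} \approx 795.68 i$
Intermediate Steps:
$a = - \frac{4}{3}$ ($a = \left(- \frac{1}{3}\right) 4 = - \frac{4}{3} \approx -1.3333$)
$x = \frac{11}{3}$ ($x = - \frac{4}{3} + 5 = \frac{11}{3} \approx 3.6667$)
$O{\left(J \right)} = - 2 \sqrt{2} \sqrt{J}$ ($O{\left(J \right)} = - 2 \sqrt{J + J} = - 2 \sqrt{2 J} = - 2 \sqrt{2} \sqrt{J}$)
$s{\left(V \right)} = -7 + \frac{1 + V}{2 V}$ ($s{\left(V \right)} = -7 + \frac{V + 1}{V + V} = -7 + \frac{1 + V}{2 V}$)
$\left(s{\left(6 \right)} - 156\right) O{\left(-3 \right)} = \left(\frac{1 - 78}{2 \cdot 6} - 156\right) \left(- 2 \sqrt{2} \sqrt{-3}\right) = \left(\frac{1}{2} \cdot \frac{1}{6} \left(1 - 78\right) - 156\right) \left(- 2 \sqrt{2} i \sqrt{3}\right) = \left(\frac{1}{2} \cdot \frac{1}{6} \left(-77\right) - 156\right) \left(- 2 i \sqrt{6}\right) = \left(- \frac{77}{12} - 156\right) \left(- 2 i \sqrt{6}\right) = - \frac{1949 \left(- 2 i \sqrt{6}\right)}{12} = \frac{1949 i \sqrt{6}}{6}$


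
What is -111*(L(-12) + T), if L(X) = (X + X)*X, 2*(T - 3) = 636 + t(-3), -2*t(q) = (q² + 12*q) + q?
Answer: -136863/2 ≈ -68432.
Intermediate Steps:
t(q) = -13*q/2 - q²/2 (t(q) = -((q² + 12*q) + q)/2 = -(q² + 13*q)/2 = -13*q/2 - q²/2)
T = 657/2 (T = 3 + (636 - ½*(-3)*(13 - 3))/2 = 3 + (636 - ½*(-3)*10)/2 = 3 + (636 + 15)/2 = 3 + (½)*651 = 3 + 651/2 = 657/2 ≈ 328.50)
L(X) = 2*X² (L(X) = (2*X)*X = 2*X²)
-111*(L(-12) + T) = -111*(2*(-12)² + 657/2) = -111*(2*144 + 657/2) = -111*(288 + 657/2) = -111*1233/2 = -136863/2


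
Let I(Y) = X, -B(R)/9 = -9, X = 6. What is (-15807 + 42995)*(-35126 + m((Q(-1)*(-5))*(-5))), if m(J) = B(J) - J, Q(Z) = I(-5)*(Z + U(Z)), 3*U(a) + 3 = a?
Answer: -943287660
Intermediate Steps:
U(a) = -1 + a/3
B(R) = 81 (B(R) = -9*(-9) = 81)
I(Y) = 6
Q(Z) = -6 + 8*Z (Q(Z) = 6*(Z + (-1 + Z/3)) = 6*(-1 + 4*Z/3) = -6 + 8*Z)
m(J) = 81 - J
(-15807 + 42995)*(-35126 + m((Q(-1)*(-5))*(-5))) = (-15807 + 42995)*(-35126 + (81 - (-6 + 8*(-1))*(-5)*(-5))) = 27188*(-35126 + (81 - (-6 - 8)*(-5)*(-5))) = 27188*(-35126 + (81 - (-14*(-5))*(-5))) = 27188*(-35126 + (81 - 70*(-5))) = 27188*(-35126 + (81 - 1*(-350))) = 27188*(-35126 + (81 + 350)) = 27188*(-35126 + 431) = 27188*(-34695) = -943287660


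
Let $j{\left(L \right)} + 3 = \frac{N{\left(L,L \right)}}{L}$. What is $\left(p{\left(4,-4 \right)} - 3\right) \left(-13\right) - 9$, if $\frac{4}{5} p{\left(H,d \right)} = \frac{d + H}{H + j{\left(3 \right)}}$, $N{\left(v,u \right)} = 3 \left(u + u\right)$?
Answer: $30$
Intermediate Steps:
$N{\left(v,u \right)} = 6 u$ ($N{\left(v,u \right)} = 3 \cdot 2 u = 6 u$)
$j{\left(L \right)} = 3$ ($j{\left(L \right)} = -3 + \frac{6 L}{L} = -3 + 6 = 3$)
$p{\left(H,d \right)} = \frac{5 \left(H + d\right)}{4 \left(3 + H\right)}$ ($p{\left(H,d \right)} = \frac{5 \frac{d + H}{H + 3}}{4} = \frac{5 \frac{H + d}{3 + H}}{4} = \frac{5 \left(H + d\right)}{4 \left(3 + H\right)}$)
$\left(p{\left(4,-4 \right)} - 3\right) \left(-13\right) - 9 = \left(\frac{5 \left(4 - 4\right)}{4 \left(3 + 4\right)} - 3\right) \left(-13\right) - 9 = \left(\frac{5}{4} \cdot \frac{1}{7} \cdot 0 - 3\right) \left(-13\right) - 9 = \left(0 - 3\right) \left(-13\right) - 9 = \left(-3\right) \left(-13\right) - 9 = 39 - 9 = 30$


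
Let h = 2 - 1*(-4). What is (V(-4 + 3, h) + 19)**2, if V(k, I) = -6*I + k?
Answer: 324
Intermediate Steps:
h = 6 (h = 2 + 4 = 6)
V(k, I) = k - 6*I
(V(-4 + 3, h) + 19)**2 = (((-4 + 3) - 6*6) + 19)**2 = ((-1 - 36) + 19)**2 = (-37 + 19)**2 = (-18)**2 = 324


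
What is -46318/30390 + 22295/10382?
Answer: 98335787/157754490 ≈ 0.62335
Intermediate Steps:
-46318/30390 + 22295/10382 = -46318*1/30390 + 22295*(1/10382) = -23159/15195 + 22295/10382 = 98335787/157754490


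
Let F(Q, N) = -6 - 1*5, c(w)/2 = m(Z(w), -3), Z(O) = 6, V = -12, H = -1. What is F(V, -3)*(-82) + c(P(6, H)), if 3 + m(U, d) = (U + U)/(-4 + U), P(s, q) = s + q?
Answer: 908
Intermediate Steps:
P(s, q) = q + s
m(U, d) = -3 + 2*U/(-4 + U) (m(U, d) = -3 + (U + U)/(-4 + U) = -3 + (2*U)/(-4 + U) = -3 + 2*U/(-4 + U))
c(w) = 6 (c(w) = 2*((12 - 1*6)/(-4 + 6)) = 2*((12 - 6)/2) = 2*((1/2)*6) = 2*3 = 6)
F(Q, N) = -11 (F(Q, N) = -6 - 5 = -11)
F(V, -3)*(-82) + c(P(6, H)) = -11*(-82) + 6 = 902 + 6 = 908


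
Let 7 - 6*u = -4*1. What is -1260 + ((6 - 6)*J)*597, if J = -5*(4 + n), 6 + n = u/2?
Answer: -1260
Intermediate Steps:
u = 11/6 (u = 7/6 - (-2)/3 = 7/6 - 1/6*(-4) = 7/6 + 2/3 = 11/6 ≈ 1.8333)
n = -61/12 (n = -6 + (11/6)/2 = -6 + (11/6)*(1/2) = -6 + 11/12 = -61/12 ≈ -5.0833)
J = 65/12 (J = -5*(4 - 61/12) = -5*(-13/12) = 65/12 ≈ 5.4167)
-1260 + ((6 - 6)*J)*597 = -1260 + ((6 - 6)*(65/12))*597 = -1260 + (0*(65/12))*597 = -1260 + 0*597 = -1260 + 0 = -1260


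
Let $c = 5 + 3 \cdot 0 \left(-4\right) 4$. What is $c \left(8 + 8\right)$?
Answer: $80$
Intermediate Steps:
$c = 5$ ($c = 5 + 0 \left(-4\right) 4 = 5 + 0 \cdot 4 = 5 + 0 = 5$)
$c \left(8 + 8\right) = 5 \left(8 + 8\right) = 5 \cdot 16 = 80$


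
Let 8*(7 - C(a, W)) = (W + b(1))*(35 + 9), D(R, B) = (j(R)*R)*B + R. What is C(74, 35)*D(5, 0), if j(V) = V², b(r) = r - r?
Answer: -1855/2 ≈ -927.50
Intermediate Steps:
b(r) = 0
D(R, B) = R + B*R³ (D(R, B) = (R²*R)*B + R = R³*B + R = B*R³ + R = R + B*R³)
C(a, W) = 7 - 11*W/2 (C(a, W) = 7 - (W + 0)*(35 + 9)/8 = 7 - W*44/8 = 7 - 11*W/2)
C(74, 35)*D(5, 0) = (7 - 11/2*35)*(5 + 0*5³) = (7 - 385/2)*(5 + 0*125) = -371*(5 + 0)/2 = -371/2*5 = -1855/2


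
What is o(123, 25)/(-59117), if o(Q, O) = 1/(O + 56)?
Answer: -1/4788477 ≈ -2.0883e-7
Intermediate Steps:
o(Q, O) = 1/(56 + O)
o(123, 25)/(-59117) = 1/((56 + 25)*(-59117)) = -1/59117/81 = (1/81)*(-1/59117) = -1/4788477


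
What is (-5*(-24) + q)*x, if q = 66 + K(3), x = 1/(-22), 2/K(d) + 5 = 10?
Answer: -466/55 ≈ -8.4727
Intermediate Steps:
K(d) = ⅖ (K(d) = 2/(-5 + 10) = 2/5 = 2*(⅕) = ⅖)
x = -1/22 ≈ -0.045455
q = 332/5 (q = 66 + ⅖ = 332/5 ≈ 66.400)
(-5*(-24) + q)*x = (-5*(-24) + 332/5)*(-1/22) = (120 + 332/5)*(-1/22) = (932/5)*(-1/22) = -466/55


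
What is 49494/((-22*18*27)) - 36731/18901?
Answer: -221368991/33681582 ≈ -6.5724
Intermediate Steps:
49494/((-22*18*27)) - 36731/18901 = 49494/((-396*27)) - 36731*1/18901 = 49494/(-10692) - 36731/18901 = 49494*(-1/10692) - 36731/18901 = -8249/1782 - 36731/18901 = -221368991/33681582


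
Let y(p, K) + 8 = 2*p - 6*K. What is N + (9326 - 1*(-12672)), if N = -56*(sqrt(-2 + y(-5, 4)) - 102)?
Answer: 27710 - 112*I*sqrt(11) ≈ 27710.0 - 371.46*I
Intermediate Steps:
y(p, K) = -8 - 6*K + 2*p (y(p, K) = -8 + (2*p - 6*K) = -8 + (-6*K + 2*p) = -8 - 6*K + 2*p)
N = 5712 - 112*I*sqrt(11) (N = -56*(sqrt(-2 + (-8 - 6*4 + 2*(-5))) - 102) = -56*(sqrt(-2 + (-8 - 24 - 10)) - 102) = -56*(sqrt(-2 - 42) - 102) = -56*(sqrt(-44) - 102) = -56*(2*I*sqrt(11) - 102) = -56*(-102 + 2*I*sqrt(11)) = 5712 - 112*I*sqrt(11) ≈ 5712.0 - 371.46*I)
N + (9326 - 1*(-12672)) = (5712 - 112*I*sqrt(11)) + (9326 - 1*(-12672)) = (5712 - 112*I*sqrt(11)) + (9326 + 12672) = (5712 - 112*I*sqrt(11)) + 21998 = 27710 - 112*I*sqrt(11)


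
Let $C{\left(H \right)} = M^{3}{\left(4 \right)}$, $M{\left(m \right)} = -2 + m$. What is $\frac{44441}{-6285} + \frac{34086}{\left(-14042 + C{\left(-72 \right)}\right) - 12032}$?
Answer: $- \frac{686314808}{81912405} \approx -8.3786$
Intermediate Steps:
$C{\left(H \right)} = 8$ ($C{\left(H \right)} = \left(-2 + 4\right)^{3} = 2^{3} = 8$)
$\frac{44441}{-6285} + \frac{34086}{\left(-14042 + C{\left(-72 \right)}\right) - 12032} = \frac{44441}{-6285} + \frac{34086}{\left(-14042 + 8\right) - 12032} = 44441 \left(- \frac{1}{6285}\right) + \frac{34086}{-14034 - 12032} = - \frac{44441}{6285} + \frac{34086}{-26066} = - \frac{44441}{6285} + 34086 \left(- \frac{1}{26066}\right) = - \frac{44441}{6285} - \frac{17043}{13033} = - \frac{686314808}{81912405}$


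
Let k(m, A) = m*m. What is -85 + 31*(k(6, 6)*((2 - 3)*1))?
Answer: -1201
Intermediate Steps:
k(m, A) = m²
-85 + 31*(k(6, 6)*((2 - 3)*1)) = -85 + 31*(6²*((2 - 3)*1)) = -85 + 31*(36*(-1*1)) = -85 + 31*(36*(-1)) = -85 + 31*(-36) = -85 - 1116 = -1201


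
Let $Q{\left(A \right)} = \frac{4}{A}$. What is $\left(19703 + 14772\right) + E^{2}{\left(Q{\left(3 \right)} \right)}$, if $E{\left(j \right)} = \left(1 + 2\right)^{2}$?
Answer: $34556$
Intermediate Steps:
$E{\left(j \right)} = 9$ ($E{\left(j \right)} = 3^{2} = 9$)
$\left(19703 + 14772\right) + E^{2}{\left(Q{\left(3 \right)} \right)} = \left(19703 + 14772\right) + 9^{2} = 34475 + 81 = 34556$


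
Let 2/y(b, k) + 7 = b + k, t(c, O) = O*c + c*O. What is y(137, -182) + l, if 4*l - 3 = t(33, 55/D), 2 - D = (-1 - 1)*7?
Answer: 23891/416 ≈ 57.430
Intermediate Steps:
D = 16 (D = 2 - (-1 - 1)*7 = 2 - (-2)*7 = 2 - 1*(-14) = 2 + 14 = 16)
t(c, O) = 2*O*c (t(c, O) = O*c + O*c = 2*O*c)
l = 1839/32 (l = ¾ + (2*(55/16)*33)/4 = ¾ + (¼)*(1815/8) = ¾ + 1815/32 = 1839/32 ≈ 57.469)
y(b, k) = 2/(-7 + b + k) (y(b, k) = 2/(-7 + (b + k)) = 2/(-7 + b + k))
y(137, -182) + l = 2/(-7 + 137 - 182) + 1839/32 = 2/(-52) + 1839/32 = 2*(-1/52) + 1839/32 = -1/26 + 1839/32 = 23891/416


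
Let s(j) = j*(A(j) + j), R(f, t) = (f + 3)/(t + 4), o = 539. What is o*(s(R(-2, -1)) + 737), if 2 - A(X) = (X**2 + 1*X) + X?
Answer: 10733107/27 ≈ 3.9752e+5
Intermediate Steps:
R(f, t) = (3 + f)/(4 + t)
A(X) = 2 - X**2 - 2*X (A(X) = 2 - ((X**2 + 1*X) + X) = 2 - ((X**2 + X) + X) = 2 - ((X + X**2) + X) = 2 - (X**2 + 2*X) = 2 + (-X**2 - 2*X) = 2 - X**2 - 2*X)
s(j) = j*(2 - j - j**2) (s(j) = j*((2 - j**2 - 2*j) + j) = j*(2 - j - j**2))
o*(s(R(-2, -1)) + 737) = 539*(((3 - 2)/(4 - 1))*(2 - (3 - 2)/(4 - 1) - ((3 - 2)/(4 - 1))**2) + 737) = 539*((1/3)*(2 - 1/3 - (1/3)**2) + 737) = 539*(((1/3)*1)*(2 - 1/3 - ((1/3)*1)**2) + 737) = 539*((2 - 1*1/3 - (1/3)**2)/3 + 737) = 539*((2 - 1/3 - 1*1/9)/3 + 737) = 539*((2 - 1/3 - 1/9)/3 + 737) = 539*((1/3)*(14/9) + 737) = 539*(14/27 + 737) = 539*(19913/27) = 10733107/27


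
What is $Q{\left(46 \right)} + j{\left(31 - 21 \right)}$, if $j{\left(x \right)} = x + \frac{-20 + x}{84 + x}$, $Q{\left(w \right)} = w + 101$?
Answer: $\frac{7374}{47} \approx 156.89$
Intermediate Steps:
$Q{\left(w \right)} = 101 + w$
$j{\left(x \right)} = x + \frac{-20 + x}{84 + x}$
$Q{\left(46 \right)} + j{\left(31 - 21 \right)} = \left(101 + 46\right) + \frac{-20 + \left(31 - 21\right)^{2} + 85 \left(31 - 21\right)}{84 + \left(31 - 21\right)} = 147 + \frac{-20 + 10^{2} + 85 \cdot 10}{84 + 10} = 147 + \frac{-20 + 100 + 850}{94} = 147 + \frac{1}{94} \cdot 930 = 147 + \frac{465}{47} = \frac{7374}{47}$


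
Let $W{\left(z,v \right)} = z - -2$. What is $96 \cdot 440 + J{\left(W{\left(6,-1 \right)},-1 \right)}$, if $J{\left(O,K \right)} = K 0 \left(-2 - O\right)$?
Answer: $42240$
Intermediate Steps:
$W{\left(z,v \right)} = 2 + z$ ($W{\left(z,v \right)} = z + 2 = 2 + z$)
$J{\left(O,K \right)} = 0$ ($J{\left(O,K \right)} = 0 \left(-2 - O\right) = 0$)
$96 \cdot 440 + J{\left(W{\left(6,-1 \right)},-1 \right)} = 96 \cdot 440 + 0 = 42240 + 0 = 42240$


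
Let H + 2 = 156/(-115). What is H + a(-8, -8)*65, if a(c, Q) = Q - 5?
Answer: -97561/115 ≈ -848.36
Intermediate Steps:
a(c, Q) = -5 + Q
H = -386/115 (H = -2 + 156/(-115) = -2 + 156*(-1/115) = -2 - 156/115 = -386/115 ≈ -3.3565)
H + a(-8, -8)*65 = -386/115 + (-5 - 8)*65 = -386/115 - 13*65 = -386/115 - 845 = -97561/115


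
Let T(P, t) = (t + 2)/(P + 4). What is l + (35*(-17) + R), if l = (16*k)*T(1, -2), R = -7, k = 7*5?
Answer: -602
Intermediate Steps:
k = 35
T(P, t) = (2 + t)/(4 + P)
l = 0 (l = (16*35)*((2 - 2)/(4 + 1)) = 560*(0/5) = 560*((1/5)*0) = 560*0 = 0)
l + (35*(-17) + R) = 0 + (35*(-17) - 7) = 0 + (-595 - 7) = 0 - 602 = -602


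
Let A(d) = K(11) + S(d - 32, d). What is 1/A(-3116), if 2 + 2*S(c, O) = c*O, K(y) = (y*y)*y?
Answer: 1/4905914 ≈ 2.0384e-7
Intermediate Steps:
K(y) = y**3 (K(y) = y**2*y = y**3)
S(c, O) = -1 + O*c/2 (S(c, O) = -1 + (c*O)/2 = -1 + (O*c)/2 = -1 + O*c/2)
A(d) = 1330 + d*(-32 + d)/2 (A(d) = 11**3 + (-1 + d*(d - 32)/2) = 1331 + (-1 + d*(-32 + d)/2) = 1330 + d*(-32 + d)/2)
1/A(-3116) = 1/(1330 + (1/2)*(-3116)*(-32 - 3116)) = 1/(1330 + (1/2)*(-3116)*(-3148)) = 1/(1330 + 4904584) = 1/4905914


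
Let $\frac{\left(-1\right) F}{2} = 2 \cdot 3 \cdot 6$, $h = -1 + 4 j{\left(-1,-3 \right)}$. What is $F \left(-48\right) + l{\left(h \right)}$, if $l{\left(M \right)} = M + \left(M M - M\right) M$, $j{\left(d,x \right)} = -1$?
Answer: $3301$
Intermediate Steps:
$h = -5$ ($h = -1 + 4 \left(-1\right) = -1 - 4 = -5$)
$F = -72$ ($F = - 2 \cdot 2 \cdot 3 \cdot 6 = - 2 \cdot 6 \cdot 6 = \left(-2\right) 36 = -72$)
$l{\left(M \right)} = M + M \left(M^{2} - M\right)$ ($l{\left(M \right)} = M + \left(M^{2} - M\right) M = M + M \left(M^{2} - M\right)$)
$F \left(-48\right) + l{\left(h \right)} = \left(-72\right) \left(-48\right) - 5 \left(1 + \left(-5\right)^{2} - -5\right) = 3456 - 5 \left(1 + 25 + 5\right) = 3456 - 155 = 3301$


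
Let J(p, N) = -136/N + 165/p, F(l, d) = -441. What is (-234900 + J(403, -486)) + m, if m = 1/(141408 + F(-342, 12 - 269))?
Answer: -120101036468194/511287309 ≈ -2.3490e+5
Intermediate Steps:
m = 1/140967 (m = 1/(141408 - 441) = 1/140967 ≈ 7.0939e-6)
(-234900 + J(403, -486)) + m = (-234900 + (-136/(-486) + 165/403)) + 1/140967 = (-234900 + (-136*(-1/486) + 165*(1/403))) + 1/140967 = (-234900 + (68/243 + 165/403)) + 1/140967 = (-234900 + 67499/97929) + 1/140967 = -23003454601/97929 + 1/140967 = -120101036468194/511287309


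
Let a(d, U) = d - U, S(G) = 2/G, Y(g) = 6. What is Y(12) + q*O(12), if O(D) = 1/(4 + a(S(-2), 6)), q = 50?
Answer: -32/3 ≈ -10.667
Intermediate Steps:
O(D) = -1/3 (O(D) = 1/(4 + (2/(-2) - 1*6)) = 1/(4 + (2*(-1/2) - 6)) = 1/(4 + (-1 - 6)) = 1/(4 - 7) = 1/(-3) = -1/3)
Y(12) + q*O(12) = 6 + 50*(-1/3) = 6 - 50/3 = -32/3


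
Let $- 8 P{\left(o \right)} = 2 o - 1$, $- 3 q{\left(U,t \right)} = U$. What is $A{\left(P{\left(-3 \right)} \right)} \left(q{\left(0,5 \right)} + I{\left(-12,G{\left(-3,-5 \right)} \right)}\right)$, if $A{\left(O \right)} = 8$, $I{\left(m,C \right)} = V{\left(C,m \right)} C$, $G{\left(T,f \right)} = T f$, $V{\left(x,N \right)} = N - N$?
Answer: $0$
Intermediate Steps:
$V{\left(x,N \right)} = 0$
$q{\left(U,t \right)} = - \frac{U}{3}$
$P{\left(o \right)} = \frac{1}{8} - \frac{o}{4}$ ($P{\left(o \right)} = - \frac{2 o - 1}{8} = - \frac{-1 + 2 o}{8} = \frac{1}{8} - \frac{o}{4}$)
$I{\left(m,C \right)} = 0$ ($I{\left(m,C \right)} = 0 C = 0$)
$A{\left(P{\left(-3 \right)} \right)} \left(q{\left(0,5 \right)} + I{\left(-12,G{\left(-3,-5 \right)} \right)}\right) = 8 \left(\left(- \frac{1}{3}\right) 0 + 0\right) = 8 \left(0 + 0\right) = 8 \cdot 0 = 0$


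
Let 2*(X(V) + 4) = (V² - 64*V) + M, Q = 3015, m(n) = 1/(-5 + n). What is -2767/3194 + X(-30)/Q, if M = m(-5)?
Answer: -12839669/32099700 ≈ -0.39999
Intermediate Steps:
M = -⅒ (M = 1/(-5 - 5) = 1/(-10) = -⅒ ≈ -0.10000)
X(V) = -81/20 + V²/2 - 32*V (X(V) = -4 + ((V² - 64*V) - ⅒)/2 = -4 + (-⅒ + V² - 64*V)/2 = -4 + (-1/20 + V²/2 - 32*V) = -81/20 + V²/2 - 32*V)
-2767/3194 + X(-30)/Q = -2767/3194 + (-81/20 + (½)*(-30)² - 32*(-30))/3015 = -2767*1/3194 + (-81/20 + (½)*900 + 960)*(1/3015) = -2767/3194 + (-81/20 + 450 + 960)*(1/3015) = -2767/3194 + (28119/20)*(1/3015) = -2767/3194 + 9373/20100 = -12839669/32099700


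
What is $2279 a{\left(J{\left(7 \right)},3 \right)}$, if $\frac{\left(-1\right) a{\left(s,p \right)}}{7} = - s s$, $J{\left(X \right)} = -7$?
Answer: $781697$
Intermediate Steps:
$a{\left(s,p \right)} = 7 s^{2}$ ($a{\left(s,p \right)} = - 7 \left(- s s\right) = - 7 \left(- s^{2}\right) = 7 s^{2}$)
$2279 a{\left(J{\left(7 \right)},3 \right)} = 2279 \cdot 7 \left(-7\right)^{2} = 2279 \cdot 7 \cdot 49 = 2279 \cdot 343 = 781697$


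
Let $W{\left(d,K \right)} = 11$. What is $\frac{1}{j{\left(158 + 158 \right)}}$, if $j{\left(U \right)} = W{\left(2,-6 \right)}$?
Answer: $\frac{1}{11} \approx 0.090909$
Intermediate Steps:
$j{\left(U \right)} = 11$
$\frac{1}{j{\left(158 + 158 \right)}} = \frac{1}{11}$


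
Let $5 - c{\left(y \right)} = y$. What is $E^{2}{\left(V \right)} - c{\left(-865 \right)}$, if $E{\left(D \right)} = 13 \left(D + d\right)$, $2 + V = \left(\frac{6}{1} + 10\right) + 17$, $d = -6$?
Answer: $104755$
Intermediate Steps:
$V = 31$ ($V = -2 + \left(\left(\frac{6}{1} + 10\right) + 17\right) = -2 + \left(\left(6 \cdot 1 + 10\right) + 17\right) = -2 + \left(\left(6 + 10\right) + 17\right) = -2 + \left(16 + 17\right) = -2 + 33 = 31$)
$c{\left(y \right)} = 5 - y$
$E{\left(D \right)} = -78 + 13 D$ ($E{\left(D \right)} = 13 \left(D - 6\right) = 13 \left(-6 + D\right) = -78 + 13 D$)
$E^{2}{\left(V \right)} - c{\left(-865 \right)} = \left(-78 + 13 \cdot 31\right)^{2} - \left(5 - -865\right) = \left(-78 + 403\right)^{2} - \left(5 + 865\right) = 325^{2} - 870 = 105625 - 870 = 104755$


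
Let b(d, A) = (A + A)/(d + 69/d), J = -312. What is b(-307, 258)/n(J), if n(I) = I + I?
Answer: 13201/4904536 ≈ 0.0026916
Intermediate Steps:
n(I) = 2*I
b(d, A) = 2*A/(d + 69/d) (b(d, A) = (2*A)/(d + 69/d) = 2*A/(d + 69/d))
b(-307, 258)/n(J) = (2*258*(-307)/(69 + (-307)²))/((2*(-312))) = (2*258*(-307)/(69 + 94249))/(-624) = (2*258*(-307)/94318)*(-1/624) = (2*258*(-307)*(1/94318))*(-1/624) = -79206/47159*(-1/624) = 13201/4904536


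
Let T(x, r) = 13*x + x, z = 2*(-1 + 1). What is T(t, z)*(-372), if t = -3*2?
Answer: 31248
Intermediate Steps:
z = 0 (z = 2*0 = 0)
t = -6
T(x, r) = 14*x
T(t, z)*(-372) = (14*(-6))*(-372) = -84*(-372) = 31248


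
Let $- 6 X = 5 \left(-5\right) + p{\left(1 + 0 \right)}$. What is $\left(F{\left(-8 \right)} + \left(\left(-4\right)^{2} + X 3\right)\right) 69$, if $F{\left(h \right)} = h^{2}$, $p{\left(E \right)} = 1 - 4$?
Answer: $6486$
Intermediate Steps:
$p{\left(E \right)} = -3$ ($p{\left(E \right)} = 1 - 4 = -3$)
$X = \frac{14}{3}$ ($X = - \frac{5 \left(-5\right) - 3}{6} = - \frac{-25 - 3}{6} = \left(- \frac{1}{6}\right) \left(-28\right) = \frac{14}{3} \approx 4.6667$)
$\left(F{\left(-8 \right)} + \left(\left(-4\right)^{2} + X 3\right)\right) 69 = \left(\left(-8\right)^{2} + \left(\left(-4\right)^{2} + \frac{14}{3} \cdot 3\right)\right) 69 = \left(64 + \left(16 + 14\right)\right) 69 = \left(64 + 30\right) 69 = 94 \cdot 69 = 6486$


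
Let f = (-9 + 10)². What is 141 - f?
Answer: 140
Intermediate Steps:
f = 1 (f = 1² = 1)
141 - f = 141 - 1*1 = 141 - 1 = 140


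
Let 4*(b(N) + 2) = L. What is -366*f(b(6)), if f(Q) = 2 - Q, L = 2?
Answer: -1281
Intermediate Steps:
b(N) = -3/2 (b(N) = -2 + (¼)*2 = -2 + ½ = -3/2)
-366*f(b(6)) = -366*(2 - 1*(-3/2)) = -366*(2 + 3/2) = -366*7/2 = -1281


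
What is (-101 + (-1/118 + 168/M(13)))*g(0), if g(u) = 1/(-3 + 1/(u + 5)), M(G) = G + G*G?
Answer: 109665/3068 ≈ 35.745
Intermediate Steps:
M(G) = G + G²
g(u) = 1/(-3 + 1/(5 + u))
(-101 + (-1/118 + 168/M(13)))*g(0) = (-101 + (-1/118 + 168/((13*(1 + 13)))))*((-5 - 1*0)/(14 + 3*0)) = (-101 + (-1*1/118 + 168/((13*14))))*((-5 + 0)/(14 + 0)) = (-101 + (-1/118 + 168/182))*(-5/14) = (-101 + (-1/118 + 168*(1/182)))*((1/14)*(-5)) = (-101 + (-1/118 + 12/13))*(-5/14) = (-101 + 1403/1534)*(-5/14) = -153531/1534*(-5/14) = 109665/3068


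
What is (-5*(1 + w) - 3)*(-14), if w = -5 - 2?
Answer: -378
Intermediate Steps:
w = -7
(-5*(1 + w) - 3)*(-14) = (-5*(1 - 7) - 3)*(-14) = (-5*(-6) - 3)*(-14) = (30 - 3)*(-14) = 27*(-14) = -378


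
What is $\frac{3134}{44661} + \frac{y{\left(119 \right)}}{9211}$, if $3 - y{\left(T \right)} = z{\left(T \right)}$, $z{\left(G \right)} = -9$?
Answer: $\frac{29403206}{411372471} \approx 0.071476$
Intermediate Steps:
$y{\left(T \right)} = 12$ ($y{\left(T \right)} = 3 - -9 = 3 + 9 = 12$)
$\frac{3134}{44661} + \frac{y{\left(119 \right)}}{9211} = \frac{3134}{44661} + \frac{12}{9211} = \frac{29403206}{411372471}$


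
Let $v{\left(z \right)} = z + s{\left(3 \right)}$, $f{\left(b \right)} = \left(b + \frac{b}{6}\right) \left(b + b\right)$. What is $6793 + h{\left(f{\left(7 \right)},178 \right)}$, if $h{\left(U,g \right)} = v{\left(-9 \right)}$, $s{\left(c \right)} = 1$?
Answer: $6785$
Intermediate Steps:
$f{\left(b \right)} = \frac{7 b^{2}}{3}$ ($f{\left(b \right)} = \left(b + b \frac{1}{6}\right) 2 b = \left(b + \frac{b}{6}\right) 2 b = \frac{7 b}{6} \cdot 2 b = \frac{7 b^{2}}{3}$)
$v{\left(z \right)} = 1 + z$ ($v{\left(z \right)} = z + 1 = 1 + z$)
$h{\left(U,g \right)} = -8$ ($h{\left(U,g \right)} = 1 - 9 = -8$)
$6793 + h{\left(f{\left(7 \right)},178 \right)} = 6793 - 8 = 6785$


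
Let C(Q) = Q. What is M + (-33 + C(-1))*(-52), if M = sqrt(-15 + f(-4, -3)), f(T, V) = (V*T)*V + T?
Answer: 1768 + I*sqrt(55) ≈ 1768.0 + 7.4162*I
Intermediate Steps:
f(T, V) = T + T*V**2 (f(T, V) = (T*V)*V + T = T*V**2 + T = T + T*V**2)
M = I*sqrt(55) (M = sqrt(-15 - 4*(1 + (-3)**2)) = sqrt(-15 - 4*(1 + 9)) = sqrt(-15 - 4*10) = sqrt(-15 - 40) = sqrt(-55) = I*sqrt(55) ≈ 7.4162*I)
M + (-33 + C(-1))*(-52) = I*sqrt(55) + (-33 - 1)*(-52) = I*sqrt(55) - 34*(-52) = I*sqrt(55) + 1768 = 1768 + I*sqrt(55)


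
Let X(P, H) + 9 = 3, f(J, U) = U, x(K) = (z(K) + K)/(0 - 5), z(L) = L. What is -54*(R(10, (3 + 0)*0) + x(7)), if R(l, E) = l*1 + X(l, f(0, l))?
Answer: -324/5 ≈ -64.800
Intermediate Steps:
x(K) = -2*K/5 (x(K) = (K + K)/(0 - 5) = (2*K)/(-5) = (2*K)*(-⅕) = -2*K/5)
X(P, H) = -6 (X(P, H) = -9 + 3 = -6)
R(l, E) = -6 + l (R(l, E) = l*1 - 6 = l - 6 = -6 + l)
-54*(R(10, (3 + 0)*0) + x(7)) = -54*((-6 + 10) - ⅖*7) = -54*(4 - 14/5) = -54*6/5 = -324/5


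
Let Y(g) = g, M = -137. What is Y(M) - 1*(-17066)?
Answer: 16929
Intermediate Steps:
Y(M) - 1*(-17066) = -137 - 1*(-17066) = -137 + 17066 = 16929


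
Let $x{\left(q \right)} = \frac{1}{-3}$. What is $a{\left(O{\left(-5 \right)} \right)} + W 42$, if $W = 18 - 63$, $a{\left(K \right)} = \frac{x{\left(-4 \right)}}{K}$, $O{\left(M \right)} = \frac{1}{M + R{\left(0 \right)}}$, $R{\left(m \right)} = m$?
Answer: $- \frac{5665}{3} \approx -1888.3$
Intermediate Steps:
$x{\left(q \right)} = - \frac{1}{3}$
$O{\left(M \right)} = \frac{1}{M}$ ($O{\left(M \right)} = \frac{1}{M + 0} = \frac{1}{M}$)
$a{\left(K \right)} = - \frac{1}{3 K}$
$W = -45$
$a{\left(O{\left(-5 \right)} \right)} + W 42 = - \frac{1}{3 \frac{1}{-5}} - 1890 = - \frac{1}{3 \left(- \frac{1}{5}\right)} - 1890 = \left(- \frac{1}{3}\right) \left(-5\right) - 1890 = \frac{5}{3} - 1890 = - \frac{5665}{3}$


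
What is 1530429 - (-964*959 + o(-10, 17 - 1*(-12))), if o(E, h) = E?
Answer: 2454915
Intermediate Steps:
1530429 - (-964*959 + o(-10, 17 - 1*(-12))) = 1530429 - (-964*959 - 10) = 1530429 - (-924476 - 10) = 1530429 - 1*(-924486) = 1530429 + 924486 = 2454915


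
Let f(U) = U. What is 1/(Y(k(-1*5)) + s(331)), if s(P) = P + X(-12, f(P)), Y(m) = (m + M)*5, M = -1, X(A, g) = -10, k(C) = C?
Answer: 1/291 ≈ 0.0034364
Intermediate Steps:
Y(m) = -5 + 5*m (Y(m) = (m - 1)*5 = (-1 + m)*5 = -5 + 5*m)
s(P) = -10 + P (s(P) = P - 10 = -10 + P)
1/(Y(k(-1*5)) + s(331)) = 1/((-5 + 5*(-1*5)) + (-10 + 331)) = 1/((-5 + 5*(-5)) + 321) = 1/((-5 - 25) + 321) = 1/(-30 + 321) = 1/291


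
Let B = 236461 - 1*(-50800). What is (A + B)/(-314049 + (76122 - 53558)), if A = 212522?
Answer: -499783/291485 ≈ -1.7146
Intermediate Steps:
B = 287261 (B = 236461 + 50800 = 287261)
(A + B)/(-314049 + (76122 - 53558)) = (212522 + 287261)/(-314049 + (76122 - 53558)) = 499783/(-314049 + 22564) = 499783/(-291485) = 499783*(-1/291485) = -499783/291485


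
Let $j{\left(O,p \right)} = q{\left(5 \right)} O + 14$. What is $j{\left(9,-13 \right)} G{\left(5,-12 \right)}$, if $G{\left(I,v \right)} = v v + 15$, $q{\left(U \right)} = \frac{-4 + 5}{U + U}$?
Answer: $\frac{23691}{10} \approx 2369.1$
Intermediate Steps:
$q{\left(U \right)} = \frac{1}{2 U}$ ($q{\left(U \right)} = 1 \frac{1}{2 U} = \frac{1}{2 U}$)
$G{\left(I,v \right)} = 15 + v^{2}$ ($G{\left(I,v \right)} = v^{2} + 15 = 15 + v^{2}$)
$j{\left(O,p \right)} = 14 + \frac{O}{10}$ ($j{\left(O,p \right)} = \frac{1}{2 \cdot 5} O + 14 = \frac{1}{2} \cdot \frac{1}{5} O + 14 = \frac{O}{10} + 14 = 14 + \frac{O}{10}$)
$j{\left(9,-13 \right)} G{\left(5,-12 \right)} = \left(14 + \frac{1}{10} \cdot 9\right) \left(15 + \left(-12\right)^{2}\right) = \left(14 + \frac{9}{10}\right) \left(15 + 144\right) = \frac{149}{10} \cdot 159 = \frac{23691}{10}$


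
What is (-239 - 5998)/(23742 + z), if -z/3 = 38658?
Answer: 33/488 ≈ 0.067623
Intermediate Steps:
z = -115974 (z = -3*38658 = -115974)
(-239 - 5998)/(23742 + z) = (-239 - 5998)/(23742 - 115974) = -6237/(-92232) = -6237*(-1/92232) = 33/488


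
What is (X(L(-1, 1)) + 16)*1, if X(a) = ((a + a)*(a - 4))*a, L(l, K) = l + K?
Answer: 16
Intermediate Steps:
L(l, K) = K + l
X(a) = 2*a²*(-4 + a) (X(a) = ((2*a)*(-4 + a))*a = (2*a*(-4 + a))*a = 2*a²*(-4 + a))
(X(L(-1, 1)) + 16)*1 = (2*(1 - 1)²*(-4 + (1 - 1)) + 16)*1 = (2*0²*(-4 + 0) + 16)*1 = (2*0*(-4) + 16)*1 = (0 + 16)*1 = 16*1 = 16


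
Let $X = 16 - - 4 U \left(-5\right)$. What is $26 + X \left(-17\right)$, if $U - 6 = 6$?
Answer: $3834$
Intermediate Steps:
$U = 12$ ($U = 6 + 6 = 12$)
$X = -224$ ($X = 16 - \left(-4\right) 12 \left(-5\right) = 16 - \left(-48\right) \left(-5\right) = 16 - 240 = -224$)
$26 + X \left(-17\right) = 26 - -3808 = 26 + 3808 = 3834$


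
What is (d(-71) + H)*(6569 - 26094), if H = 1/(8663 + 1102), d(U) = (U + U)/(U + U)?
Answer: -38136230/1953 ≈ -19527.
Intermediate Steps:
d(U) = 1 (d(U) = (2*U)/((2*U)) = (2*U)*(1/(2*U)) = 1)
H = 1/9765 ≈ 0.00010241
(d(-71) + H)*(6569 - 26094) = (1 + 1/9765)*(6569 - 26094) = (9766/9765)*(-19525) = -38136230/1953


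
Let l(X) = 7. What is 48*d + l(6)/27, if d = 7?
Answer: 9079/27 ≈ 336.26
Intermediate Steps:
48*d + l(6)/27 = 48*7 + 7/27 = 336 + 7*(1/27) = 336 + 7/27 = 9079/27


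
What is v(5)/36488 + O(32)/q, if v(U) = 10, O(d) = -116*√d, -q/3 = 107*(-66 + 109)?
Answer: 5/18244 + 464*√2/13803 ≈ 0.047814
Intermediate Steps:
q = -13803 (q = -321*(-66 + 109) = -321*43 = -3*4601 = -13803)
v(5)/36488 + O(32)/q = 10/36488 - 464*√2/(-13803) = 10*(1/36488) - 464*√2*(-1/13803) = 5/18244 - 464*√2*(-1/13803) = 5/18244 + 464*√2/13803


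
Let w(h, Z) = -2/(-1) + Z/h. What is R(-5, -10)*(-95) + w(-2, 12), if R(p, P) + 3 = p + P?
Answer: 1706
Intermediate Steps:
R(p, P) = -3 + P + p (R(p, P) = -3 + (p + P) = -3 + (P + p) = -3 + P + p)
w(h, Z) = 2 + Z/h (w(h, Z) = -2*(-1) + Z/h = 2 + Z/h)
R(-5, -10)*(-95) + w(-2, 12) = (-3 - 10 - 5)*(-95) + (2 + 12/(-2)) = -18*(-95) + (2 + 12*(-½)) = 1710 + (2 - 6) = 1710 - 4 = 1706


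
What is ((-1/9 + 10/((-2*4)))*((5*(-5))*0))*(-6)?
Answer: 0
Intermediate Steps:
((-1/9 + 10/((-2*4)))*((5*(-5))*0))*(-6) = ((-1*⅑ + 10/(-8))*(-25*0))*(-6) = ((-⅑ + 10*(-⅛))*0)*(-6) = ((-⅑ - 5/4)*0)*(-6) = -49/36*0*(-6) = 0*(-6) = 0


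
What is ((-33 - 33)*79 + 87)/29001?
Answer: -1709/9667 ≈ -0.17679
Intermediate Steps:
((-33 - 33)*79 + 87)/29001 = (-66*79 + 87)*(1/29001) = (-5214 + 87)*(1/29001) = -5127*1/29001 = -1709/9667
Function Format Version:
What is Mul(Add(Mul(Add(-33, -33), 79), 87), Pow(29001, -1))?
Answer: Rational(-1709, 9667) ≈ -0.17679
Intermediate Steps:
Mul(Add(Mul(Add(-33, -33), 79), 87), Pow(29001, -1)) = Mul(Add(Mul(-66, 79), 87), Rational(1, 29001)) = Mul(Add(-5214, 87), Rational(1, 29001)) = Mul(-5127, Rational(1, 29001)) = Rational(-1709, 9667)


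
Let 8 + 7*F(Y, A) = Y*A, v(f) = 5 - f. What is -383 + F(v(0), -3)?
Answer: -2704/7 ≈ -386.29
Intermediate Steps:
F(Y, A) = -8/7 + A*Y/7 (F(Y, A) = -8/7 + (Y*A)/7 = -8/7 + (A*Y)/7 = -8/7 + A*Y/7)
-383 + F(v(0), -3) = -383 + (-8/7 + (⅐)*(-3)*(5 - 1*0)) = -383 + (-8/7 + (⅐)*(-3)*(5 + 0)) = -383 + (-8/7 + (⅐)*(-3)*5) = -383 + (-8/7 - 15/7) = -383 - 23/7 = -2704/7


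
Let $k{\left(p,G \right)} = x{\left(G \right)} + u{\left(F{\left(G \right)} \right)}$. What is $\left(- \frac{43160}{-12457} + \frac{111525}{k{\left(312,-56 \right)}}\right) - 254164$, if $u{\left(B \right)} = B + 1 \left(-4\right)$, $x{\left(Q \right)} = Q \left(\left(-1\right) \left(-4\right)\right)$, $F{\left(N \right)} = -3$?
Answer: $- \frac{244251078651}{959189} \approx -2.5464 \cdot 10^{5}$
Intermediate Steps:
$x{\left(Q \right)} = 4 Q$ ($x{\left(Q \right)} = Q 4 = 4 Q$)
$u{\left(B \right)} = -4 + B$ ($u{\left(B \right)} = B - 4 = -4 + B$)
$k{\left(p,G \right)} = -7 + 4 G$ ($k{\left(p,G \right)} = 4 G - 7 = -7 + 4 G$)
$\left(- \frac{43160}{-12457} + \frac{111525}{k{\left(312,-56 \right)}}\right) - 254164 = \left(- \frac{43160}{-12457} + \frac{111525}{-7 + 4 \left(-56\right)}\right) - 254164 = \left(\left(-43160\right) \left(- \frac{1}{12457}\right) + \frac{111525}{-7 - 224}\right) - 254164 = \left(\frac{43160}{12457} + \frac{111525}{-231}\right) - 254164 = \left(\frac{43160}{12457} + 111525 \left(- \frac{1}{231}\right)\right) - 254164 = \left(\frac{43160}{12457} - \frac{37175}{77}\right) - 254164 = - \frac{459765655}{959189} - 254164 = - \frac{244251078651}{959189}$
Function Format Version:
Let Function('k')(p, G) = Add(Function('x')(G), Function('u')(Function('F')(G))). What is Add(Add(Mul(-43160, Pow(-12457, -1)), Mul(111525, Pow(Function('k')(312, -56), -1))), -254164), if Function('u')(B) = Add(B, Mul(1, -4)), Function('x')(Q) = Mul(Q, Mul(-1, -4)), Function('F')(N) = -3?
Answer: Rational(-244251078651, 959189) ≈ -2.5464e+5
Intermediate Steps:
Function('x')(Q) = Mul(4, Q) (Function('x')(Q) = Mul(Q, 4) = Mul(4, Q))
Function('u')(B) = Add(-4, B) (Function('u')(B) = Add(B, -4) = Add(-4, B))
Function('k')(p, G) = Add(-7, Mul(4, G)) (Function('k')(p, G) = Add(Mul(4, G), Add(-4, -3)) = Add(Mul(4, G), -7) = Add(-7, Mul(4, G)))
Add(Add(Mul(-43160, Pow(-12457, -1)), Mul(111525, Pow(Function('k')(312, -56), -1))), -254164) = Add(Add(Mul(-43160, Pow(-12457, -1)), Mul(111525, Pow(Add(-7, Mul(4, -56)), -1))), -254164) = Add(Add(Mul(-43160, Rational(-1, 12457)), Mul(111525, Pow(Add(-7, -224), -1))), -254164) = Add(Add(Rational(43160, 12457), Mul(111525, Pow(-231, -1))), -254164) = Add(Add(Rational(43160, 12457), Mul(111525, Rational(-1, 231))), -254164) = Add(Add(Rational(43160, 12457), Rational(-37175, 77)), -254164) = Add(Rational(-459765655, 959189), -254164) = Rational(-244251078651, 959189)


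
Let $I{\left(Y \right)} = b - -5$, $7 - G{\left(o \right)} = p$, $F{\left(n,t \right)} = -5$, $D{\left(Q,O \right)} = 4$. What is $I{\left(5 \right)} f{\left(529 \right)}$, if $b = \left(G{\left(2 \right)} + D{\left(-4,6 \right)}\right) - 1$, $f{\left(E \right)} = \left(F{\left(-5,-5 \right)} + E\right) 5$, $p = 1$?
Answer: $36680$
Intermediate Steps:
$G{\left(o \right)} = 6$ ($G{\left(o \right)} = 7 - 1 = 6$)
$f{\left(E \right)} = -25 + 5 E$ ($f{\left(E \right)} = \left(-5 + E\right) 5 = -25 + 5 E$)
$b = 9$ ($b = \left(6 + 4\right) - 1 = 10 - 1 = 9$)
$I{\left(Y \right)} = 14$ ($I{\left(Y \right)} = 9 - -5 = 9 + 5 = 14$)
$I{\left(5 \right)} f{\left(529 \right)} = 14 \left(-25 + 5 \cdot 529\right) = 14 \left(-25 + 2645\right) = 14 \cdot 2620 = 36680$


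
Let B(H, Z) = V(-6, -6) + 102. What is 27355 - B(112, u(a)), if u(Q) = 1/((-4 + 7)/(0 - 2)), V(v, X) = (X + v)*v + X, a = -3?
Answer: 27187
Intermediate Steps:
V(v, X) = X + v*(X + v) (V(v, X) = v*(X + v) + X = X + v*(X + v))
u(Q) = -⅔ (u(Q) = 1/(3/(-2)) = 1/(3*(-½)) = 1/(-3/2) = -⅔)
B(H, Z) = 168 (B(H, Z) = (-6 + (-6)² - 6*(-6)) + 102 = (-6 + 36 + 36) + 102 = 66 + 102 = 168)
27355 - B(112, u(a)) = 27355 - 1*168 = 27355 - 168 = 27187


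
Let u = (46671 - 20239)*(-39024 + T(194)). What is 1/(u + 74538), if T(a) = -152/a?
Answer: -97/100048568342 ≈ -9.6953e-10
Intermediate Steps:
u = -100055798528/97 (u = (46671 - 20239)*(-39024 - 152/194) = 26432*(-39024 - 152*1/194) = 26432*(-39024 - 76/97) = 26432*(-3785404/97) = -100055798528/97 ≈ -1.0315e+9)
1/(u + 74538) = 1/(-100055798528/97 + 74538) = 1/(-100048568342/97) = -97/100048568342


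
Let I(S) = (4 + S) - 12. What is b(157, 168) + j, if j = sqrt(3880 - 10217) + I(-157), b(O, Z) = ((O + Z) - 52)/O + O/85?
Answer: -2154071/13345 + I*sqrt(6337) ≈ -161.41 + 79.605*I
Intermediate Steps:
I(S) = -8 + S
b(O, Z) = O/85 + (-52 + O + Z)/O (b(O, Z) = (-52 + O + Z)/O + O*(1/85) = (-52 + O + Z)/O + O/85 = O/85 + (-52 + O + Z)/O)
j = -165 + I*sqrt(6337) (j = sqrt(3880 - 10217) + (-8 - 157) = sqrt(-6337) - 165 = I*sqrt(6337) - 165 = -165 + I*sqrt(6337) ≈ -165.0 + 79.605*I)
b(157, 168) + j = (-52 + 168 + (1/85)*157*(85 + 157))/157 + (-165 + I*sqrt(6337)) = (-52 + 168 + (1/85)*157*242)/157 + (-165 + I*sqrt(6337)) = (-52 + 168 + 37994/85)/157 + (-165 + I*sqrt(6337)) = (1/157)*(47854/85) + (-165 + I*sqrt(6337)) = 47854/13345 + (-165 + I*sqrt(6337)) = -2154071/13345 + I*sqrt(6337)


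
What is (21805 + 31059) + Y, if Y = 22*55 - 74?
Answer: 54000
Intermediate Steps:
Y = 1136 (Y = 1210 - 74 = 1136)
(21805 + 31059) + Y = (21805 + 31059) + 1136 = 52864 + 1136 = 54000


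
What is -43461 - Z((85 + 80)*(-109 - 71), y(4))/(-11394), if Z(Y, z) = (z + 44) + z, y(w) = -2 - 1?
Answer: -247597298/5697 ≈ -43461.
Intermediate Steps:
y(w) = -3
Z(Y, z) = 44 + 2*z (Z(Y, z) = (44 + z) + z = 44 + 2*z)
-43461 - Z((85 + 80)*(-109 - 71), y(4))/(-11394) = -43461 - (44 + 2*(-3))/(-11394) = -43461 - (44 - 6)*(-1)/11394 = -43461 - 38*(-1)/11394 = -43461 - 1*(-19/5697) = -43461 + 19/5697 = -247597298/5697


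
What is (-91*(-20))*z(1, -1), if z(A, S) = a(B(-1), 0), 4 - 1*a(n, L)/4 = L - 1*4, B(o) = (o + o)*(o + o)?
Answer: 58240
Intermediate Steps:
B(o) = 4*o² (B(o) = (2*o)*(2*o) = 4*o²)
a(n, L) = 32 - 4*L (a(n, L) = 16 - 4*(L - 1*4) = 16 - 4*(L - 4) = 16 - 4*(-4 + L) = 16 + (16 - 4*L) = 32 - 4*L)
z(A, S) = 32 (z(A, S) = 32 - 4*0 = 32 + 0 = 32)
(-91*(-20))*z(1, -1) = -91*(-20)*32 = 1820*32 = 58240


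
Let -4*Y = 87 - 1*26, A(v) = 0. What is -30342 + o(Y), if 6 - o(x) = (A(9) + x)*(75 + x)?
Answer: -470797/16 ≈ -29425.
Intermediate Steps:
Y = -61/4 (Y = -(87 - 1*26)/4 = -(87 - 26)/4 = -1/4*61 = -61/4 ≈ -15.250)
o(x) = 6 - x*(75 + x) (o(x) = 6 - (0 + x)*(75 + x) = 6 - x*(75 + x))
-30342 + o(Y) = -30342 + (6 - (-61/4)**2 - 75*(-61/4)) = -30342 + (6 - 1*3721/16 + 4575/4) = -30342 + (6 - 3721/16 + 4575/4) = -30342 + 14675/16 = -470797/16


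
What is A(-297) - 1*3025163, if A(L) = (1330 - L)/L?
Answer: -898475038/297 ≈ -3.0252e+6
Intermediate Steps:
A(L) = (1330 - L)/L
A(-297) - 1*3025163 = (1330 - 1*(-297))/(-297) - 1*3025163 = -(1330 + 297)/297 - 3025163 = -1/297*1627 - 3025163 = -1627/297 - 3025163 = -898475038/297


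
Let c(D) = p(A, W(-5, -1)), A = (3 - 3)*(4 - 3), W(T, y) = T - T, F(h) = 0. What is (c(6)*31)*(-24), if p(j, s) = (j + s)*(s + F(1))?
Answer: 0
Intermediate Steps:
W(T, y) = 0
A = 0 (A = 0*1 = 0)
p(j, s) = s*(j + s) (p(j, s) = (j + s)*(s + 0) = (j + s)*s = s*(j + s))
c(D) = 0 (c(D) = 0*(0 + 0) = 0*0 = 0)
(c(6)*31)*(-24) = (0*31)*(-24) = 0*(-24) = 0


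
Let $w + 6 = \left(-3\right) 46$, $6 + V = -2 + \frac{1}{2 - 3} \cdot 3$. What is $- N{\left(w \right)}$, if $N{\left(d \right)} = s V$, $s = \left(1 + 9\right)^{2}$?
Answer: $1100$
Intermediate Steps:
$s = 100$ ($s = 10^{2} = 100$)
$V = -11$ ($V = -6 + \left(-2 + \frac{1}{2 - 3} \cdot 3\right) = -6 + \left(-2 + \frac{1}{-1} \cdot 3\right) = -6 - 5 = -11$)
$w = -144$ ($w = -6 - 138 = -144$)
$N{\left(d \right)} = -1100$ ($N{\left(d \right)} = 100 \left(-11\right) = -1100$)
$- N{\left(w \right)} = \left(-1\right) \left(-1100\right) = 1100$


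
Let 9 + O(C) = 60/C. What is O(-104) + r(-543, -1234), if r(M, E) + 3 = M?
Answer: -14445/26 ≈ -555.58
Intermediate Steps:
r(M, E) = -3 + M
O(C) = -9 + 60/C
O(-104) + r(-543, -1234) = (-9 + 60/(-104)) + (-3 - 543) = (-9 + 60*(-1/104)) - 546 = (-9 - 15/26) - 546 = -249/26 - 546 = -14445/26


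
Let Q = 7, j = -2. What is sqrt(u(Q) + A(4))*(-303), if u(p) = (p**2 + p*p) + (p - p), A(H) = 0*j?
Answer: -2121*sqrt(2) ≈ -2999.5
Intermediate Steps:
A(H) = 0 (A(H) = 0*(-2) = 0)
u(p) = 2*p**2 (u(p) = (p**2 + p**2) + 0 = 2*p**2 + 0 = 2*p**2)
sqrt(u(Q) + A(4))*(-303) = sqrt(2*7**2 + 0)*(-303) = sqrt(2*49 + 0)*(-303) = sqrt(98 + 0)*(-303) = sqrt(98)*(-303) = (7*sqrt(2))*(-303) = -2121*sqrt(2)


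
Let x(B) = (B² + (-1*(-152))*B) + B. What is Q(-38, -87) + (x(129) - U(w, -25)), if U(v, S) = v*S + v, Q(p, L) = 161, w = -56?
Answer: 35195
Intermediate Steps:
x(B) = B² + 153*B (x(B) = (B² + 152*B) + B = B² + 153*B)
U(v, S) = v + S*v (U(v, S) = S*v + v = v + S*v)
Q(-38, -87) + (x(129) - U(w, -25)) = 161 + (129*(153 + 129) - (-56)*(1 - 25)) = 161 + (129*282 - (-56)*(-24)) = 161 + (36378 - 1*1344) = 161 + (36378 - 1344) = 161 + 35034 = 35195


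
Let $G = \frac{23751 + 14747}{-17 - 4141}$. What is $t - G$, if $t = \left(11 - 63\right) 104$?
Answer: $- \frac{11223983}{2079} \approx -5398.7$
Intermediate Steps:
$t = -5408$ ($t = \left(-52\right) 104 = -5408$)
$G = - \frac{19249}{2079}$ ($G = \frac{38498}{-4158} = 38498 \left(- \frac{1}{4158}\right) = - \frac{19249}{2079} \approx -9.2588$)
$t - G = -5408 - - \frac{19249}{2079} = -5408 + \frac{19249}{2079} = - \frac{11223983}{2079}$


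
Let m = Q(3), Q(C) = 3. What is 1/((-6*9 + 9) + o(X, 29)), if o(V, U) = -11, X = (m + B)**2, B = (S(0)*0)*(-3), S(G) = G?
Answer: -1/56 ≈ -0.017857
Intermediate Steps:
B = 0 (B = (0*0)*(-3) = 0*(-3) = 0)
m = 3
X = 9 (X = (3 + 0)**2 = 3**2 = 9)
1/((-6*9 + 9) + o(X, 29)) = 1/((-6*9 + 9) - 11) = 1/((-54 + 9) - 11) = 1/(-45 - 11) = 1/(-56) = -1/56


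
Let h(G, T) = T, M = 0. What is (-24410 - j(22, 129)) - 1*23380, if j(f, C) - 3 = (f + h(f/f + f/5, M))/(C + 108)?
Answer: -11326963/237 ≈ -47793.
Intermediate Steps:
j(f, C) = 3 + f/(108 + C) (j(f, C) = 3 + (f + 0)/(C + 108) = 3 + f/(108 + C))
(-24410 - j(22, 129)) - 1*23380 = (-24410 - (324 + 22 + 3*129)/(108 + 129)) - 1*23380 = (-24410 - (324 + 22 + 387)/237) - 23380 = (-24410 - 733/237) - 23380 = -5785903/237 - 23380 = -11326963/237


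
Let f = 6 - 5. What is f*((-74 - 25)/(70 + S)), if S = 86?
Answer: -33/52 ≈ -0.63461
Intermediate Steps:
f = 1
f*((-74 - 25)/(70 + S)) = 1*((-74 - 25)/(70 + 86)) = 1*(-99/156) = 1*(-99*1/156) = 1*(-33/52) = -33/52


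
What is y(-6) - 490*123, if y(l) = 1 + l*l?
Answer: -60233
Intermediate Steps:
y(l) = 1 + l²
y(-6) - 490*123 = (1 + (-6)²) - 490*123 = (1 + 36) - 60270 = 37 - 60270 = -60233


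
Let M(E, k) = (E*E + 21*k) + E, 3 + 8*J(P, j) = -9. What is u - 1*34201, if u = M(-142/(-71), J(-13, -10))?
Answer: -68453/2 ≈ -34227.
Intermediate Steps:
J(P, j) = -3/2 (J(P, j) = -3/8 + (⅛)*(-9) = -3/8 - 9/8 = -3/2)
M(E, k) = E + E² + 21*k (M(E, k) = (E² + 21*k) + E = E + E² + 21*k)
u = -51/2 (u = -142/(-71) + (-142/(-71))² + 21*(-3/2) = -142*(-1/71) + (-142*(-1/71))² - 63/2 = 2 + 2² - 63/2 = 2 + 4 - 63/2 = -51/2 ≈ -25.500)
u - 1*34201 = -51/2 - 1*34201 = -51/2 - 34201 = -68453/2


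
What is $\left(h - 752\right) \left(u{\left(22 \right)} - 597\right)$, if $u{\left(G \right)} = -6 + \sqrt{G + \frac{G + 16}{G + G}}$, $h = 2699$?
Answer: $-1174041 + \frac{177 \sqrt{11066}}{2} \approx -1.1647 \cdot 10^{6}$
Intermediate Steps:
$u{\left(G \right)} = -6 + \sqrt{G + \frac{16 + G}{2 G}}$
$\left(h - 752\right) \left(u{\left(22 \right)} - 597\right) = \left(2699 - 752\right) \left(\left(-6 + \frac{\sqrt{2 + 4 \cdot 22 + \frac{32}{22}}}{2}\right) - 597\right) = 1947 \left(\left(-6 + \frac{\sqrt{2 + 88 + 32 \cdot \frac{1}{22}}}{2}\right) - 597\right) = 1947 \left(\left(-6 + \frac{\sqrt{2 + 88 + \frac{16}{11}}}{2}\right) - 597\right) = 1947 \left(\left(-6 + \frac{\sqrt{\frac{1006}{11}}}{2}\right) - 597\right) = 1947 \left(\left(-6 + \frac{\frac{1}{11} \sqrt{11066}}{2}\right) - 597\right) = 1947 \left(\left(-6 + \frac{\sqrt{11066}}{22}\right) - 597\right) = 1947 \left(-603 + \frac{\sqrt{11066}}{22}\right) = -1174041 + \frac{177 \sqrt{11066}}{2}$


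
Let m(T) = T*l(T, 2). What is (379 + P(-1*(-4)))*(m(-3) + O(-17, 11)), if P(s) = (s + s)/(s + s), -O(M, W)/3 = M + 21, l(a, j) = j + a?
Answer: -3420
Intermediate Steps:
l(a, j) = a + j
m(T) = T*(2 + T) (m(T) = T*(T + 2) = T*(2 + T))
O(M, W) = -63 - 3*M (O(M, W) = -3*(M + 21) = -3*(21 + M) = -63 - 3*M)
P(s) = 1 (P(s) = (2*s)/((2*s)) = (2*s)*(1/(2*s)) = 1)
(379 + P(-1*(-4)))*(m(-3) + O(-17, 11)) = (379 + 1)*(-3*(2 - 3) + (-63 - 3*(-17))) = 380*(-3*(-1) + (-63 + 51)) = 380*(3 - 12) = 380*(-9) = -3420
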